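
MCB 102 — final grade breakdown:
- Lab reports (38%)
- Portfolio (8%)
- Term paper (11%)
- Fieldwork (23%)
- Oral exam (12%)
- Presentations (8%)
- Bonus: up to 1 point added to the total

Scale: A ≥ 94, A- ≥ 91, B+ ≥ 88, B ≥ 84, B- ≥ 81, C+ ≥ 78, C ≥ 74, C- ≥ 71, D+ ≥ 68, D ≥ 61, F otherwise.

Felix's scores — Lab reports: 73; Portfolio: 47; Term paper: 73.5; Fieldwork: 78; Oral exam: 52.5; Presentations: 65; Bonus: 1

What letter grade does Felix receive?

D+

Weighted total:
  Lab reports 73 × 0.38 = 27.74
  Portfolio 47 × 0.08 = 3.76
  Term paper 73.5 × 0.11 = 8.085
  Fieldwork 78 × 0.23 = 17.94
  Oral exam 52.5 × 0.12 = 6.3
  Presentations 65 × 0.08 = 5.2
Sum = 69.025
Bonus: 69.025 + 1 = 70.025
70.025 is ≥ 68 and < 71 → D+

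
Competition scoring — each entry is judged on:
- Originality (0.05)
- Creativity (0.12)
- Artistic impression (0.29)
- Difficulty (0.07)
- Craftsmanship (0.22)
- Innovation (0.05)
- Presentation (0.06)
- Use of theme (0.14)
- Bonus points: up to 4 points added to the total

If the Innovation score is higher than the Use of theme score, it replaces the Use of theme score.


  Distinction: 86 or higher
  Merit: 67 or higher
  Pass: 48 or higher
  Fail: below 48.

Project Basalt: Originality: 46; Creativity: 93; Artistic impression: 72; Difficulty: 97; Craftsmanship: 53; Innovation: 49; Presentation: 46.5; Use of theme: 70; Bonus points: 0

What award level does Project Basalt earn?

Innovation (49) ≤ Use of theme (70), so Use of theme stays at 70.
Weighted total:
  Originality 46 × 0.05 = 2.3
  Creativity 93 × 0.12 = 11.16
  Artistic impression 72 × 0.29 = 20.88
  Difficulty 97 × 0.07 = 6.79
  Craftsmanship 53 × 0.22 = 11.66
  Innovation 49 × 0.05 = 2.45
  Presentation 46.5 × 0.06 = 2.79
  Use of theme 70 × 0.14 = 9.8
Sum = 67.83
Bonus points: 67.83 + 0 = 67.83
67.83 is ≥ 67 and < 86 → Merit

Merit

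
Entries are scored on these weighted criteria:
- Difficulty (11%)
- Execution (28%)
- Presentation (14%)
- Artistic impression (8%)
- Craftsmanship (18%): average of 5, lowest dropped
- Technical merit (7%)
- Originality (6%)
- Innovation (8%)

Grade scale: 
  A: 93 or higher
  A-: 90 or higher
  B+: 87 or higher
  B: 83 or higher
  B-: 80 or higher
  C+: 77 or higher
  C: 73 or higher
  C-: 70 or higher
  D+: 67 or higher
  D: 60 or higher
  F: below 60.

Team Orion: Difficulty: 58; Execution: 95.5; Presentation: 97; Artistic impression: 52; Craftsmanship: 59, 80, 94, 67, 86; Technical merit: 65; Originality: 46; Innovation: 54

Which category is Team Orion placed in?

C+

Craftsmanship: drop 59 → average of remaining 4 = 327/4 = 81.75
Weighted total:
  Difficulty 58 × 0.11 = 6.38
  Execution 95.5 × 0.28 = 26.74
  Presentation 97 × 0.14 = 13.58
  Artistic impression 52 × 0.08 = 4.16
  Craftsmanship 81.75 × 0.18 = 14.715
  Technical merit 65 × 0.07 = 4.55
  Originality 46 × 0.06 = 2.76
  Innovation 54 × 0.08 = 4.32
Sum = 77.205
77.205 is ≥ 77 and < 80 → C+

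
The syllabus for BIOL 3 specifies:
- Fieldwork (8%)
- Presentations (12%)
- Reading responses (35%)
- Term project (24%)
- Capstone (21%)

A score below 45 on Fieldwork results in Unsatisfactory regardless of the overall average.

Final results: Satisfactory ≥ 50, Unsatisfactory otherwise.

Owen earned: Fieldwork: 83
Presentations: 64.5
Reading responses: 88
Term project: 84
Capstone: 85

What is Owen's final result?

Satisfactory

Fieldwork score 83 ≥ 45: minimum met.
Weighted total:
  Fieldwork 83 × 0.08 = 6.64
  Presentations 64.5 × 0.12 = 7.74
  Reading responses 88 × 0.35 = 30.8
  Term project 84 × 0.24 = 20.16
  Capstone 85 × 0.21 = 17.85
Sum = 83.19
83.19 ≥ 50 → Satisfactory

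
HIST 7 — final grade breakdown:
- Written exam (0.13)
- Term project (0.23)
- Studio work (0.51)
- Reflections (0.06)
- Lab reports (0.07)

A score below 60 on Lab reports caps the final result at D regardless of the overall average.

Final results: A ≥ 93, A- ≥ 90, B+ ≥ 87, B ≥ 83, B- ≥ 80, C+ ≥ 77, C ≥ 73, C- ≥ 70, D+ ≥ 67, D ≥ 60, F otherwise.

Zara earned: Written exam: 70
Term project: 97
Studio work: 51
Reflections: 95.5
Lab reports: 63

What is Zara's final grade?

Lab reports score 63 ≥ 60: minimum met.
Weighted total:
  Written exam 70 × 0.13 = 9.1
  Term project 97 × 0.23 = 22.31
  Studio work 51 × 0.51 = 26.01
  Reflections 95.5 × 0.06 = 5.73
  Lab reports 63 × 0.07 = 4.41
Sum = 67.56
67.56 is ≥ 67 and < 70 → D+

D+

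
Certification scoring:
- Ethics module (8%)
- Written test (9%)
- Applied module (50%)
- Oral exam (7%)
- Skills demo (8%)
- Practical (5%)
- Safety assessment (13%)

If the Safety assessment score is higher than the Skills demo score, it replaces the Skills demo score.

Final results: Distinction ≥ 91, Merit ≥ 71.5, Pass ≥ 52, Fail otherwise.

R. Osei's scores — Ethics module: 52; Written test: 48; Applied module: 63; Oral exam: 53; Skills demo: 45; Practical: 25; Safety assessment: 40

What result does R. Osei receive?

Pass

Safety assessment (40) ≤ Skills demo (45), so Skills demo stays at 45.
Weighted total:
  Ethics module 52 × 0.08 = 4.16
  Written test 48 × 0.09 = 4.32
  Applied module 63 × 0.5 = 31.5
  Oral exam 53 × 0.07 = 3.71
  Skills demo 45 × 0.08 = 3.6
  Practical 25 × 0.05 = 1.25
  Safety assessment 40 × 0.13 = 5.2
Sum = 53.74
53.74 is ≥ 52 and < 71.5 → Pass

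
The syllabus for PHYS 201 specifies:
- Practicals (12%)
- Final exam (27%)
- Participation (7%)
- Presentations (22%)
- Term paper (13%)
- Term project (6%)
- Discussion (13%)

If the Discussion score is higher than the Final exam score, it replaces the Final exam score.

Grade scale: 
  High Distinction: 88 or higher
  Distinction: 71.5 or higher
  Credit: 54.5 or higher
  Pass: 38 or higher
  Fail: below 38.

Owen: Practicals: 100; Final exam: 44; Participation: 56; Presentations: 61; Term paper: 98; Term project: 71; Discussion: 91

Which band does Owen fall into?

Discussion (91) > Final exam (44), so Final exam counts as 91.
Weighted total:
  Practicals 100 × 0.12 = 12
  Final exam 91 × 0.27 = 24.57
  Participation 56 × 0.07 = 3.92
  Presentations 61 × 0.22 = 13.42
  Term paper 98 × 0.13 = 12.74
  Term project 71 × 0.06 = 4.26
  Discussion 91 × 0.13 = 11.83
Sum = 82.74
82.74 is ≥ 71.5 and < 88 → Distinction

Distinction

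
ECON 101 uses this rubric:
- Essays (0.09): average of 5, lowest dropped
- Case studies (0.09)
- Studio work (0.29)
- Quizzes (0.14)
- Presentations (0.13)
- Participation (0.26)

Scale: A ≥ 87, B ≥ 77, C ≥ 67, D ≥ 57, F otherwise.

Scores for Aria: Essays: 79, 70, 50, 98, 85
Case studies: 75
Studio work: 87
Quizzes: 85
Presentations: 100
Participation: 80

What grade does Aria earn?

Essays: drop 50 → average of remaining 4 = 332/4 = 83
Weighted total:
  Essays 83 × 0.09 = 7.47
  Case studies 75 × 0.09 = 6.75
  Studio work 87 × 0.29 = 25.23
  Quizzes 85 × 0.14 = 11.9
  Presentations 100 × 0.13 = 13
  Participation 80 × 0.26 = 20.8
Sum = 85.15
85.15 is ≥ 77 and < 87 → B

B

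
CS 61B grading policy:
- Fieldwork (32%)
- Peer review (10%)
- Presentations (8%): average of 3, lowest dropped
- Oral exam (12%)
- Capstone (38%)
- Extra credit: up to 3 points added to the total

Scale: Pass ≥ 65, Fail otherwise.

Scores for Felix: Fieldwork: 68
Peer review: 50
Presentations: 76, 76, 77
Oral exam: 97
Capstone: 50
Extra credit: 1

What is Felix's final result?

Fail

Presentations: drop 76 → average of remaining 2 = 153/2 = 76.5
Weighted total:
  Fieldwork 68 × 0.32 = 21.76
  Peer review 50 × 0.1 = 5
  Presentations 76.5 × 0.08 = 6.12
  Oral exam 97 × 0.12 = 11.64
  Capstone 50 × 0.38 = 19
Sum = 63.52
Extra credit: 63.52 + 1 = 64.52
64.52 < 65 → Fail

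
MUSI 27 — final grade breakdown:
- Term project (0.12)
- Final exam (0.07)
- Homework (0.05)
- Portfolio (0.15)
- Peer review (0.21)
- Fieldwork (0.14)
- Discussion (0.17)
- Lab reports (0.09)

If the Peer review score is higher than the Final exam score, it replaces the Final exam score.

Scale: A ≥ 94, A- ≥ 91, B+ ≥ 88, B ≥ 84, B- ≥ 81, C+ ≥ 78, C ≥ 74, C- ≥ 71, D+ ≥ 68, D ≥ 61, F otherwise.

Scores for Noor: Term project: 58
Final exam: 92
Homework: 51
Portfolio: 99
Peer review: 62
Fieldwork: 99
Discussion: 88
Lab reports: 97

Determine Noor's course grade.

Peer review (62) ≤ Final exam (92), so Final exam stays at 92.
Weighted total:
  Term project 58 × 0.12 = 6.96
  Final exam 92 × 0.07 = 6.44
  Homework 51 × 0.05 = 2.55
  Portfolio 99 × 0.15 = 14.85
  Peer review 62 × 0.21 = 13.02
  Fieldwork 99 × 0.14 = 13.86
  Discussion 88 × 0.17 = 14.96
  Lab reports 97 × 0.09 = 8.73
Sum = 81.37
81.37 is ≥ 81 and < 84 → B-

B-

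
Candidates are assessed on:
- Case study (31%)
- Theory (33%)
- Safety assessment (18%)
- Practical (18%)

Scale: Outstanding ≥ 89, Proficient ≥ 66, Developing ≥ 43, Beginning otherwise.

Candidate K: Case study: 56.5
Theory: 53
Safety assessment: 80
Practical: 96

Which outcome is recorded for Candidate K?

Proficient

Weighted total:
  Case study 56.5 × 0.31 = 17.515
  Theory 53 × 0.33 = 17.49
  Safety assessment 80 × 0.18 = 14.4
  Practical 96 × 0.18 = 17.28
Sum = 66.685
66.685 is ≥ 66 and < 89 → Proficient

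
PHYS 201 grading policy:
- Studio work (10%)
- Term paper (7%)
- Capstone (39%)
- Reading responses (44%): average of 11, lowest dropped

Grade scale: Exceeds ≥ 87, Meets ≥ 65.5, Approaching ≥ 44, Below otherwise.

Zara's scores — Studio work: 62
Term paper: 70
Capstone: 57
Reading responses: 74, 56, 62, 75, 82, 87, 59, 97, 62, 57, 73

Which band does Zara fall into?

Approaching

Reading responses: drop 56 → average of remaining 10 = 728/10 = 72.8
Weighted total:
  Studio work 62 × 0.1 = 6.2
  Term paper 70 × 0.07 = 4.9
  Capstone 57 × 0.39 = 22.23
  Reading responses 72.8 × 0.44 = 32.032
Sum = 65.362
65.362 is ≥ 44 and < 65.5 → Approaching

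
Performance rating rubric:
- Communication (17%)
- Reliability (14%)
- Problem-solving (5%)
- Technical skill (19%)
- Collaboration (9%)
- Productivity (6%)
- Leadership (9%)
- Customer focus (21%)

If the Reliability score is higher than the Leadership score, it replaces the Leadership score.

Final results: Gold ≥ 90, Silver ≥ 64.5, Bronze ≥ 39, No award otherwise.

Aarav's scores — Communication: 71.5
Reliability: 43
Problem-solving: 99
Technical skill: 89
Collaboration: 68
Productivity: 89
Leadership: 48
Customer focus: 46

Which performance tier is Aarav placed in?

Silver

Reliability (43) ≤ Leadership (48), so Leadership stays at 48.
Weighted total:
  Communication 71.5 × 0.17 = 12.155
  Reliability 43 × 0.14 = 6.02
  Problem-solving 99 × 0.05 = 4.95
  Technical skill 89 × 0.19 = 16.91
  Collaboration 68 × 0.09 = 6.12
  Productivity 89 × 0.06 = 5.34
  Leadership 48 × 0.09 = 4.32
  Customer focus 46 × 0.21 = 9.66
Sum = 65.475
65.475 is ≥ 64.5 and < 90 → Silver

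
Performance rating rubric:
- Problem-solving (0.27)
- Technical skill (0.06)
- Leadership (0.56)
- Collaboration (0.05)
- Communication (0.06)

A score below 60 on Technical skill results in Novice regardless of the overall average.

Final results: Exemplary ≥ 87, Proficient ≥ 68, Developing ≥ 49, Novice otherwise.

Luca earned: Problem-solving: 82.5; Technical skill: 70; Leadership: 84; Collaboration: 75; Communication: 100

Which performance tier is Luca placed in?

Proficient

Technical skill score 70 ≥ 60: minimum met.
Weighted total:
  Problem-solving 82.5 × 0.27 = 22.275
  Technical skill 70 × 0.06 = 4.2
  Leadership 84 × 0.56 = 47.04
  Collaboration 75 × 0.05 = 3.75
  Communication 100 × 0.06 = 6
Sum = 83.265
83.265 is ≥ 68 and < 87 → Proficient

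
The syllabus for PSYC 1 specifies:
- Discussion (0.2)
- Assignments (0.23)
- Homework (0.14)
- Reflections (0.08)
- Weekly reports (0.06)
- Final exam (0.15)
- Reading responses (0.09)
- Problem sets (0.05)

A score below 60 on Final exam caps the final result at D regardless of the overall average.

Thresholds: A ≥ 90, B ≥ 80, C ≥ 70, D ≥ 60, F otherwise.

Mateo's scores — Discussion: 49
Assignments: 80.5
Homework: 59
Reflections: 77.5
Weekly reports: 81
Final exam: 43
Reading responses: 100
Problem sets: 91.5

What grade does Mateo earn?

Final exam score 43 < 60: minimum not met.
Weighted total:
  Discussion 49 × 0.2 = 9.8
  Assignments 80.5 × 0.23 = 18.515
  Homework 59 × 0.14 = 8.26
  Reflections 77.5 × 0.08 = 6.2
  Weekly reports 81 × 0.06 = 4.86
  Final exam 43 × 0.15 = 6.45
  Reading responses 100 × 0.09 = 9
  Problem sets 91.5 × 0.05 = 4.575
Sum = 67.66
67.66 would be D; cap at D applies → D.

D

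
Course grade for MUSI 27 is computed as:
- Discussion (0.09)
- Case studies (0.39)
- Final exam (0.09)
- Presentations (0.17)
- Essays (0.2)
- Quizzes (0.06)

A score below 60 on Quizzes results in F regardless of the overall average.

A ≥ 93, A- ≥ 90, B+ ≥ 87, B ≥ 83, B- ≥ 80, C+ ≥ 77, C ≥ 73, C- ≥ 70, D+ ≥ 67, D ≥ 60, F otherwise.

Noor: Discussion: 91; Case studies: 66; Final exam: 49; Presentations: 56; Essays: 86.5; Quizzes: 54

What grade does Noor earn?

Quizzes score 54 < 60: minimum not met.
Weighted total:
  Discussion 91 × 0.09 = 8.19
  Case studies 66 × 0.39 = 25.74
  Final exam 49 × 0.09 = 4.41
  Presentations 56 × 0.17 = 9.52
  Essays 86.5 × 0.2 = 17.3
  Quizzes 54 × 0.06 = 3.24
Sum = 68.4
Because the Quizzes minimum was not met, the result is F.

F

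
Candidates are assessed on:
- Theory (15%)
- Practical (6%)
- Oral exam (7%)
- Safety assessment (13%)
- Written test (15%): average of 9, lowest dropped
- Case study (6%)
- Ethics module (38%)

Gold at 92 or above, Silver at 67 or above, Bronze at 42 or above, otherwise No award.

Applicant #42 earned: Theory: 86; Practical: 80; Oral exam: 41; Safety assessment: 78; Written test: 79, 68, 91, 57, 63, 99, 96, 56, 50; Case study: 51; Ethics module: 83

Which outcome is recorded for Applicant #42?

Silver

Written test: drop 50 → average of remaining 8 = 609/8 = 76.125
Weighted total:
  Theory 86 × 0.15 = 12.9
  Practical 80 × 0.06 = 4.8
  Oral exam 41 × 0.07 = 2.87
  Safety assessment 78 × 0.13 = 10.14
  Written test 76.125 × 0.15 = 11.41875
  Case study 51 × 0.06 = 3.06
  Ethics module 83 × 0.38 = 31.54
Sum = 76.72875
76.72875 is ≥ 67 and < 92 → Silver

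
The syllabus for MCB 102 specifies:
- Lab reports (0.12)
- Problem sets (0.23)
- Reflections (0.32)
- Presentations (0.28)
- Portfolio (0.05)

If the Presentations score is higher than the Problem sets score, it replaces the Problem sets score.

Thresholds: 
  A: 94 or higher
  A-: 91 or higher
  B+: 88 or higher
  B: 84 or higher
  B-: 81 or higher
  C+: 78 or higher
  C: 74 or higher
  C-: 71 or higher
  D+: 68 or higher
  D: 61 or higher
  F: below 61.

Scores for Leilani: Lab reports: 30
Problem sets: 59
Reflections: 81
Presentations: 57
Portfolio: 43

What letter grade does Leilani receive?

Presentations (57) ≤ Problem sets (59), so Problem sets stays at 59.
Weighted total:
  Lab reports 30 × 0.12 = 3.6
  Problem sets 59 × 0.23 = 13.57
  Reflections 81 × 0.32 = 25.92
  Presentations 57 × 0.28 = 15.96
  Portfolio 43 × 0.05 = 2.15
Sum = 61.2
61.2 is ≥ 61 and < 68 → D

D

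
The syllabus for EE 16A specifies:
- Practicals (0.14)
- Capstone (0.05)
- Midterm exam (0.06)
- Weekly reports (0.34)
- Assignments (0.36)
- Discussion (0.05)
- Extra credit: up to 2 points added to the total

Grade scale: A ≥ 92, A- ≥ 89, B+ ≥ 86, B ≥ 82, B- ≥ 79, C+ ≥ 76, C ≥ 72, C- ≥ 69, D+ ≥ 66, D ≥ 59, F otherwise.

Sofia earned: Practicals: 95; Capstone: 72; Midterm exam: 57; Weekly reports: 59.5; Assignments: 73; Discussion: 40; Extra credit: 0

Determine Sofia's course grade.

Weighted total:
  Practicals 95 × 0.14 = 13.3
  Capstone 72 × 0.05 = 3.6
  Midterm exam 57 × 0.06 = 3.42
  Weekly reports 59.5 × 0.34 = 20.23
  Assignments 73 × 0.36 = 26.28
  Discussion 40 × 0.05 = 2
Sum = 68.83
Extra credit: 68.83 + 0 = 68.83
68.83 is ≥ 66 and < 69 → D+

D+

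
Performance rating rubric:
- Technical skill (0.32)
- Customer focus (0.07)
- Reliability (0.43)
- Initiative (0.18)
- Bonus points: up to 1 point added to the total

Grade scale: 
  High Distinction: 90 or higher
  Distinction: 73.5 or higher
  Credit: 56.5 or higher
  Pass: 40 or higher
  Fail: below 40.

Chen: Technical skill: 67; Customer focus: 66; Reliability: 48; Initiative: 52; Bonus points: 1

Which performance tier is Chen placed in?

Credit

Weighted total:
  Technical skill 67 × 0.32 = 21.44
  Customer focus 66 × 0.07 = 4.62
  Reliability 48 × 0.43 = 20.64
  Initiative 52 × 0.18 = 9.36
Sum = 56.06
Bonus points: 56.06 + 1 = 57.06
57.06 is ≥ 56.5 and < 73.5 → Credit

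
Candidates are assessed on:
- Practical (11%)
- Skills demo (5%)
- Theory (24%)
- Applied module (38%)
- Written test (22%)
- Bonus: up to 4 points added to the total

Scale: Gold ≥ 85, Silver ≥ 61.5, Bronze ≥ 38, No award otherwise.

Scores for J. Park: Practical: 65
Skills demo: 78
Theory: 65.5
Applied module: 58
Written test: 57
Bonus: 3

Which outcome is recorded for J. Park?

Weighted total:
  Practical 65 × 0.11 = 7.15
  Skills demo 78 × 0.05 = 3.9
  Theory 65.5 × 0.24 = 15.72
  Applied module 58 × 0.38 = 22.04
  Written test 57 × 0.22 = 12.54
Sum = 61.35
Bonus: 61.35 + 3 = 64.35
64.35 is ≥ 61.5 and < 85 → Silver

Silver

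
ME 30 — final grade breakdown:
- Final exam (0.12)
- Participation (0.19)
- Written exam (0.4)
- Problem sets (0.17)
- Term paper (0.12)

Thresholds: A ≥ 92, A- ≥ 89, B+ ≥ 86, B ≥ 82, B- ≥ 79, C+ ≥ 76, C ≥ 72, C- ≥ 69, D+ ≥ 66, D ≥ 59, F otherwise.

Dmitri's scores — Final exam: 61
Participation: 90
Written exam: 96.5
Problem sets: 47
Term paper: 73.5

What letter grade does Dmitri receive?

Weighted total:
  Final exam 61 × 0.12 = 7.32
  Participation 90 × 0.19 = 17.1
  Written exam 96.5 × 0.4 = 38.6
  Problem sets 47 × 0.17 = 7.99
  Term paper 73.5 × 0.12 = 8.82
Sum = 79.83
79.83 is ≥ 79 and < 82 → B-

B-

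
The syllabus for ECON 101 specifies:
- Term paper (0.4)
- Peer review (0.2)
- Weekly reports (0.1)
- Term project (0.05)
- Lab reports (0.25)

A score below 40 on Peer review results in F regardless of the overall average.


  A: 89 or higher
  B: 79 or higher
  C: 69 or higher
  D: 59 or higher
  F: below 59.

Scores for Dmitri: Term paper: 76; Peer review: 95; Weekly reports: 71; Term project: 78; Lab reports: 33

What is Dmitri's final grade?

Peer review score 95 ≥ 40: minimum met.
Weighted total:
  Term paper 76 × 0.4 = 30.4
  Peer review 95 × 0.2 = 19
  Weekly reports 71 × 0.1 = 7.1
  Term project 78 × 0.05 = 3.9
  Lab reports 33 × 0.25 = 8.25
Sum = 68.65
68.65 is ≥ 59 and < 69 → D

D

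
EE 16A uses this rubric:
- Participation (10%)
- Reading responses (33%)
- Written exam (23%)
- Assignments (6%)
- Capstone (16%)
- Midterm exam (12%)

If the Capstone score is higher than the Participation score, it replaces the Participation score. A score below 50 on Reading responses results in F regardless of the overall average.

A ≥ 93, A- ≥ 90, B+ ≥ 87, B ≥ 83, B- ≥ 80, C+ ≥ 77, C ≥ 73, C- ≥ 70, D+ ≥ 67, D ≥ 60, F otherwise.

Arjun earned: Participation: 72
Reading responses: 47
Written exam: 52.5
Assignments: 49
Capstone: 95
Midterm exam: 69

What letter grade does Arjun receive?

Capstone (95) > Participation (72), so Participation counts as 95.
Reading responses score 47 < 50: minimum not met.
Weighted total:
  Participation 95 × 0.1 = 9.5
  Reading responses 47 × 0.33 = 15.51
  Written exam 52.5 × 0.23 = 12.075
  Assignments 49 × 0.06 = 2.94
  Capstone 95 × 0.16 = 15.2
  Midterm exam 69 × 0.12 = 8.28
Sum = 63.505
Because the Reading responses minimum was not met, the result is F.

F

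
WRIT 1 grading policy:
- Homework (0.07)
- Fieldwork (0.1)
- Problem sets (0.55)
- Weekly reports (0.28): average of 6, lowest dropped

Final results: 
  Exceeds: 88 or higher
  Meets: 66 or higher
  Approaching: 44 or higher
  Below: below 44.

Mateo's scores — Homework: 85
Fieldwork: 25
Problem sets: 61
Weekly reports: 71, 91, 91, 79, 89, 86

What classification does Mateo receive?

Meets

Weekly reports: drop 71 → average of remaining 5 = 436/5 = 87.2
Weighted total:
  Homework 85 × 0.07 = 5.95
  Fieldwork 25 × 0.1 = 2.5
  Problem sets 61 × 0.55 = 33.55
  Weekly reports 87.2 × 0.28 = 24.416
Sum = 66.416
66.416 is ≥ 66 and < 88 → Meets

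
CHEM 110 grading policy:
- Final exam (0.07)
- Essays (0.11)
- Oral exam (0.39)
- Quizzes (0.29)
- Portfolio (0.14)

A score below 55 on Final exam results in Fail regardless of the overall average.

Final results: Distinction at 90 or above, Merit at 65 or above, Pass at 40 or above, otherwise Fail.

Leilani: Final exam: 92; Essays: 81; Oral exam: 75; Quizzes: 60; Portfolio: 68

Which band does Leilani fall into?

Merit

Final exam score 92 ≥ 55: minimum met.
Weighted total:
  Final exam 92 × 0.07 = 6.44
  Essays 81 × 0.11 = 8.91
  Oral exam 75 × 0.39 = 29.25
  Quizzes 60 × 0.29 = 17.4
  Portfolio 68 × 0.14 = 9.52
Sum = 71.52
71.52 is ≥ 65 and < 90 → Merit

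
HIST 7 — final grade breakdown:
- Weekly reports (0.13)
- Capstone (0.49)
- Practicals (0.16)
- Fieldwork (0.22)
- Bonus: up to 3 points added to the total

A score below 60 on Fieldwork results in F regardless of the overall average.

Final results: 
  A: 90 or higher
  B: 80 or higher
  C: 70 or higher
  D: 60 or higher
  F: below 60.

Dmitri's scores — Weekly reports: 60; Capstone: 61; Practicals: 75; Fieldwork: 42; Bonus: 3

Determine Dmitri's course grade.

Fieldwork score 42 < 60: minimum not met.
Weighted total:
  Weekly reports 60 × 0.13 = 7.8
  Capstone 61 × 0.49 = 29.89
  Practicals 75 × 0.16 = 12
  Fieldwork 42 × 0.22 = 9.24
Sum = 58.93
Bonus: 58.93 + 3 = 61.93
Because the Fieldwork minimum was not met, the result is F.

F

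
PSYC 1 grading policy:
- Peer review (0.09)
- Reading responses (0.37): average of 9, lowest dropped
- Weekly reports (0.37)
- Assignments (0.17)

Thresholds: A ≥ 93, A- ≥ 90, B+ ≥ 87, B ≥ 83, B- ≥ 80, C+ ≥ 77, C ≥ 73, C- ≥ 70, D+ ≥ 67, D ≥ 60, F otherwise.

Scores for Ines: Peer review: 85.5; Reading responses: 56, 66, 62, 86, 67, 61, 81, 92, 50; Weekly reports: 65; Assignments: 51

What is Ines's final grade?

Reading responses: drop 50 → average of remaining 8 = 571/8 = 71.375
Weighted total:
  Peer review 85.5 × 0.09 = 7.695
  Reading responses 71.375 × 0.37 = 26.40875
  Weekly reports 65 × 0.37 = 24.05
  Assignments 51 × 0.17 = 8.67
Sum = 66.82375
66.82375 is ≥ 60 and < 67 → D

D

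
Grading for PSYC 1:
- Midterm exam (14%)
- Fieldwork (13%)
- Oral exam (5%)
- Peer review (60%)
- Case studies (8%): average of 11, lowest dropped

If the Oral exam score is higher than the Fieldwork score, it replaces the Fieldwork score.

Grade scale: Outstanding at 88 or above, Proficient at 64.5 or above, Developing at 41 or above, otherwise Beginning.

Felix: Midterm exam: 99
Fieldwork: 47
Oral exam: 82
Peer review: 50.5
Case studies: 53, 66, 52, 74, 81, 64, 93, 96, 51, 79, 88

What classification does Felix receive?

Proficient

Case studies: drop 51 → average of remaining 10 = 746/10 = 74.6
Oral exam (82) > Fieldwork (47), so Fieldwork counts as 82.
Weighted total:
  Midterm exam 99 × 0.14 = 13.86
  Fieldwork 82 × 0.13 = 10.66
  Oral exam 82 × 0.05 = 4.1
  Peer review 50.5 × 0.6 = 30.3
  Case studies 74.6 × 0.08 = 5.968
Sum = 64.888
64.888 is ≥ 64.5 and < 88 → Proficient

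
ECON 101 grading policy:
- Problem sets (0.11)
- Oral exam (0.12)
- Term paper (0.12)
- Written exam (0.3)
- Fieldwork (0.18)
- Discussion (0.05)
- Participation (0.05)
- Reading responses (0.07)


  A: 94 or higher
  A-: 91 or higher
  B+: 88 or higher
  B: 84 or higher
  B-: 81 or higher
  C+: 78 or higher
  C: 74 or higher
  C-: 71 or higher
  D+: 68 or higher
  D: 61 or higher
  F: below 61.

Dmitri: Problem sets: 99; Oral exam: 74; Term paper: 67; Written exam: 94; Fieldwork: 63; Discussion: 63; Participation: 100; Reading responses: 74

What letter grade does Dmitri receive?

C+

Weighted total:
  Problem sets 99 × 0.11 = 10.89
  Oral exam 74 × 0.12 = 8.88
  Term paper 67 × 0.12 = 8.04
  Written exam 94 × 0.3 = 28.2
  Fieldwork 63 × 0.18 = 11.34
  Discussion 63 × 0.05 = 3.15
  Participation 100 × 0.05 = 5
  Reading responses 74 × 0.07 = 5.18
Sum = 80.68
80.68 is ≥ 78 and < 81 → C+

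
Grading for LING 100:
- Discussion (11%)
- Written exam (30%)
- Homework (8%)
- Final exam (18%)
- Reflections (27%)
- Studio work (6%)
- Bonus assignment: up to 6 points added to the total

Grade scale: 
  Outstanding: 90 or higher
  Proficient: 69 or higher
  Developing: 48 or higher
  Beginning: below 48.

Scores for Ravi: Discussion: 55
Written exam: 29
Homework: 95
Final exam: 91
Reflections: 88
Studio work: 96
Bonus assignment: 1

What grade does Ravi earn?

Weighted total:
  Discussion 55 × 0.11 = 6.05
  Written exam 29 × 0.3 = 8.7
  Homework 95 × 0.08 = 7.6
  Final exam 91 × 0.18 = 16.38
  Reflections 88 × 0.27 = 23.76
  Studio work 96 × 0.06 = 5.76
Sum = 68.25
Bonus assignment: 68.25 + 1 = 69.25
69.25 is ≥ 69 and < 90 → Proficient

Proficient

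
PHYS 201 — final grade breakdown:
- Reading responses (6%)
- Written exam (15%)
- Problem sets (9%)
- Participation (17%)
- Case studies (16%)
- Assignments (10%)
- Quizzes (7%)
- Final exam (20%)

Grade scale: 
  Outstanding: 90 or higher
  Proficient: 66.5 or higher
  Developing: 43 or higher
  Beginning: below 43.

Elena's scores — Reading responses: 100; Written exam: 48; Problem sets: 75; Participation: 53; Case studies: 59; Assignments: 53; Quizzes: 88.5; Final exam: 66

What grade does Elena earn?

Weighted total:
  Reading responses 100 × 0.06 = 6
  Written exam 48 × 0.15 = 7.2
  Problem sets 75 × 0.09 = 6.75
  Participation 53 × 0.17 = 9.01
  Case studies 59 × 0.16 = 9.44
  Assignments 53 × 0.1 = 5.3
  Quizzes 88.5 × 0.07 = 6.195
  Final exam 66 × 0.2 = 13.2
Sum = 63.095
63.095 is ≥ 43 and < 66.5 → Developing

Developing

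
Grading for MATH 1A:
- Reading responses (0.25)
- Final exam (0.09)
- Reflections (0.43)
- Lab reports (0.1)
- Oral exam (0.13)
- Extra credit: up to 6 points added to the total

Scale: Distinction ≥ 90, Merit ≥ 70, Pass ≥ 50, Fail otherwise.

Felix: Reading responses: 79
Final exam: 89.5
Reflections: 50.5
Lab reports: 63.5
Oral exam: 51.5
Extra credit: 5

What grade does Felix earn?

Pass

Weighted total:
  Reading responses 79 × 0.25 = 19.75
  Final exam 89.5 × 0.09 = 8.055
  Reflections 50.5 × 0.43 = 21.715
  Lab reports 63.5 × 0.1 = 6.35
  Oral exam 51.5 × 0.13 = 6.695
Sum = 62.565
Extra credit: 62.565 + 5 = 67.565
67.565 is ≥ 50 and < 70 → Pass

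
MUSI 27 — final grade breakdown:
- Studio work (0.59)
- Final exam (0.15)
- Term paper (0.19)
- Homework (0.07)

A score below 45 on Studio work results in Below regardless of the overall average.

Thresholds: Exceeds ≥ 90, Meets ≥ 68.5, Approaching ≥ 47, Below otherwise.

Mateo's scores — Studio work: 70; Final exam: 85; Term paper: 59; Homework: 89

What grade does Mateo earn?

Meets

Studio work score 70 ≥ 45: minimum met.
Weighted total:
  Studio work 70 × 0.59 = 41.3
  Final exam 85 × 0.15 = 12.75
  Term paper 59 × 0.19 = 11.21
  Homework 89 × 0.07 = 6.23
Sum = 71.49
71.49 is ≥ 68.5 and < 90 → Meets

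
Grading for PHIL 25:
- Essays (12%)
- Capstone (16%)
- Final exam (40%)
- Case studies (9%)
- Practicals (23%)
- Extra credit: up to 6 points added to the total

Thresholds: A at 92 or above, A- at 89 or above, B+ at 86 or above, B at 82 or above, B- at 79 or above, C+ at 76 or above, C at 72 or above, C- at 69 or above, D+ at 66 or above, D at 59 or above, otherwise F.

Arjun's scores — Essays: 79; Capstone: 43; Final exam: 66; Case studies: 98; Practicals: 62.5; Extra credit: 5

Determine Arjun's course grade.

Weighted total:
  Essays 79 × 0.12 = 9.48
  Capstone 43 × 0.16 = 6.88
  Final exam 66 × 0.4 = 26.4
  Case studies 98 × 0.09 = 8.82
  Practicals 62.5 × 0.23 = 14.375
Sum = 65.955
Extra credit: 65.955 + 5 = 70.955
70.955 is ≥ 69 and < 72 → C-

C-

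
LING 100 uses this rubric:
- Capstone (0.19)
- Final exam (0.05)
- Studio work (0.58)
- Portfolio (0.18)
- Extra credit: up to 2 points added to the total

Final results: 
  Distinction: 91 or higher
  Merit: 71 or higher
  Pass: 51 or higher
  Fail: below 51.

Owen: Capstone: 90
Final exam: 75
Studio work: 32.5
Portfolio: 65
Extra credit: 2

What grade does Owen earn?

Pass

Weighted total:
  Capstone 90 × 0.19 = 17.1
  Final exam 75 × 0.05 = 3.75
  Studio work 32.5 × 0.58 = 18.85
  Portfolio 65 × 0.18 = 11.7
Sum = 51.4
Extra credit: 51.4 + 2 = 53.4
53.4 is ≥ 51 and < 71 → Pass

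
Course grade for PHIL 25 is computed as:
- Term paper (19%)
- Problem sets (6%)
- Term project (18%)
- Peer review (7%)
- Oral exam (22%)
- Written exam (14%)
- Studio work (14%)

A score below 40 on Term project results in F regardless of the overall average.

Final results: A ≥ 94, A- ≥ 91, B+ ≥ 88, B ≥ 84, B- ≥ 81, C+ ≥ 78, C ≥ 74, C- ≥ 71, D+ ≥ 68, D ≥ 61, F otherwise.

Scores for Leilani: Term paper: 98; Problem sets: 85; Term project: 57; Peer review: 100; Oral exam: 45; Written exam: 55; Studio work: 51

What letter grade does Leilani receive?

D

Term project score 57 ≥ 40: minimum met.
Weighted total:
  Term paper 98 × 0.19 = 18.62
  Problem sets 85 × 0.06 = 5.1
  Term project 57 × 0.18 = 10.26
  Peer review 100 × 0.07 = 7
  Oral exam 45 × 0.22 = 9.9
  Written exam 55 × 0.14 = 7.7
  Studio work 51 × 0.14 = 7.14
Sum = 65.72
65.72 is ≥ 61 and < 68 → D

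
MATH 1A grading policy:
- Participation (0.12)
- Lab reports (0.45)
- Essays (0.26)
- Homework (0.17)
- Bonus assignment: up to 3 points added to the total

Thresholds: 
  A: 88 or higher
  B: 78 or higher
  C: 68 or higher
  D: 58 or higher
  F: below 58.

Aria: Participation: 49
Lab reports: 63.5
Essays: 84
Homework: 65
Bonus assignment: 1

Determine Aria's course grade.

C

Weighted total:
  Participation 49 × 0.12 = 5.88
  Lab reports 63.5 × 0.45 = 28.575
  Essays 84 × 0.26 = 21.84
  Homework 65 × 0.17 = 11.05
Sum = 67.345
Bonus assignment: 67.345 + 1 = 68.345
68.345 is ≥ 68 and < 78 → C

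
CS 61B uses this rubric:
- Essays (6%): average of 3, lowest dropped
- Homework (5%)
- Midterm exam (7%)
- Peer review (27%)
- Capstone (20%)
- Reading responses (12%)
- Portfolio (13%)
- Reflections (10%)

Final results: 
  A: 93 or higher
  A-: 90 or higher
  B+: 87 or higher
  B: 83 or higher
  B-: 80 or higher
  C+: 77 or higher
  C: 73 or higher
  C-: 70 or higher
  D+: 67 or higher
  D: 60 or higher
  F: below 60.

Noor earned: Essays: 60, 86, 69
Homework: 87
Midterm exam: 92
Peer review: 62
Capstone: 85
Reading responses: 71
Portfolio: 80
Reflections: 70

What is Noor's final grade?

Essays: drop 60 → average of remaining 2 = 155/2 = 77.5
Weighted total:
  Essays 77.5 × 0.06 = 4.65
  Homework 87 × 0.05 = 4.35
  Midterm exam 92 × 0.07 = 6.44
  Peer review 62 × 0.27 = 16.74
  Capstone 85 × 0.2 = 17
  Reading responses 71 × 0.12 = 8.52
  Portfolio 80 × 0.13 = 10.4
  Reflections 70 × 0.1 = 7
Sum = 75.1
75.1 is ≥ 73 and < 77 → C

C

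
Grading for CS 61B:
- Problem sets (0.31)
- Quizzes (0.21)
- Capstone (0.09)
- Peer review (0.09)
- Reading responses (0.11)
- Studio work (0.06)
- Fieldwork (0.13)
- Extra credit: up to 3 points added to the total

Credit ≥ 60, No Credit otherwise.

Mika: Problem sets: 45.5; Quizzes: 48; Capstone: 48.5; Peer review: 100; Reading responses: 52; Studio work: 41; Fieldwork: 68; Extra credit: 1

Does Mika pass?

No Credit

Weighted total:
  Problem sets 45.5 × 0.31 = 14.105
  Quizzes 48 × 0.21 = 10.08
  Capstone 48.5 × 0.09 = 4.365
  Peer review 100 × 0.09 = 9
  Reading responses 52 × 0.11 = 5.72
  Studio work 41 × 0.06 = 2.46
  Fieldwork 68 × 0.13 = 8.84
Sum = 54.57
Extra credit: 54.57 + 1 = 55.57
55.57 < 60 → No Credit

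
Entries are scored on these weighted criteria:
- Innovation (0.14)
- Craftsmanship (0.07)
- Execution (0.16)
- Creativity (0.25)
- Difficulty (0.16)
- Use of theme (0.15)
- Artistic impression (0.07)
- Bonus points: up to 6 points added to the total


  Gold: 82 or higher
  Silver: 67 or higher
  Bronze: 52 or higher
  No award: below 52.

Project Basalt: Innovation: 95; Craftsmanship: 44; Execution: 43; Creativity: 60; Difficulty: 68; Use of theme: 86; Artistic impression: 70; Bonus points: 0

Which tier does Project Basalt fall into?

Weighted total:
  Innovation 95 × 0.14 = 13.3
  Craftsmanship 44 × 0.07 = 3.08
  Execution 43 × 0.16 = 6.88
  Creativity 60 × 0.25 = 15
  Difficulty 68 × 0.16 = 10.88
  Use of theme 86 × 0.15 = 12.9
  Artistic impression 70 × 0.07 = 4.9
Sum = 66.94
Bonus points: 66.94 + 0 = 66.94
66.94 is ≥ 52 and < 67 → Bronze

Bronze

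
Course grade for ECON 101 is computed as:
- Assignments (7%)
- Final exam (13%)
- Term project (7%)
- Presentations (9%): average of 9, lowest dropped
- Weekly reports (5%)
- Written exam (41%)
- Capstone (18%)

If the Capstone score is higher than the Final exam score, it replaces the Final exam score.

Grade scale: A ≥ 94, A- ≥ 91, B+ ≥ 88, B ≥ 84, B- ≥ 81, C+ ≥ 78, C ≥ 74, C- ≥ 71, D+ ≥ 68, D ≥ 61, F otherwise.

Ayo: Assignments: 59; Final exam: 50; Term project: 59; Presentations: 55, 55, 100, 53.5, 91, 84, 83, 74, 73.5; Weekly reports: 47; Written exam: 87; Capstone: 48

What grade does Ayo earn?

D+

Presentations: drop 53.5 → average of remaining 8 = 615.5/8 = 76.9375
Capstone (48) ≤ Final exam (50), so Final exam stays at 50.
Weighted total:
  Assignments 59 × 0.07 = 4.13
  Final exam 50 × 0.13 = 6.5
  Term project 59 × 0.07 = 4.13
  Presentations 76.9375 × 0.09 = 6.924375
  Weekly reports 47 × 0.05 = 2.35
  Written exam 87 × 0.41 = 35.67
  Capstone 48 × 0.18 = 8.64
Sum = 68.344375
68.344375 is ≥ 68 and < 71 → D+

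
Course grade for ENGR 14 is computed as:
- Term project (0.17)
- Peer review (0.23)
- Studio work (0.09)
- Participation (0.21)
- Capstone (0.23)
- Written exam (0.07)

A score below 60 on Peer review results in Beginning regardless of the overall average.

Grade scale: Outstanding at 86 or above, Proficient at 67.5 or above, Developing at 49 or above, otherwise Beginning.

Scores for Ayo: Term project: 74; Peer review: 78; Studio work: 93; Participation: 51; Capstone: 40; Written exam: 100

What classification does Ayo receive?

Peer review score 78 ≥ 60: minimum met.
Weighted total:
  Term project 74 × 0.17 = 12.58
  Peer review 78 × 0.23 = 17.94
  Studio work 93 × 0.09 = 8.37
  Participation 51 × 0.21 = 10.71
  Capstone 40 × 0.23 = 9.2
  Written exam 100 × 0.07 = 7
Sum = 65.8
65.8 is ≥ 49 and < 67.5 → Developing

Developing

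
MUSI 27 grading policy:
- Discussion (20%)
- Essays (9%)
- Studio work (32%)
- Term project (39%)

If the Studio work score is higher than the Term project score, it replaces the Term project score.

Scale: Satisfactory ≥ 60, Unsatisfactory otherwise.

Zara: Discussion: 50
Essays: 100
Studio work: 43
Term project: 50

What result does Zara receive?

Unsatisfactory

Studio work (43) ≤ Term project (50), so Term project stays at 50.
Weighted total:
  Discussion 50 × 0.2 = 10
  Essays 100 × 0.09 = 9
  Studio work 43 × 0.32 = 13.76
  Term project 50 × 0.39 = 19.5
Sum = 52.26
52.26 < 60 → Unsatisfactory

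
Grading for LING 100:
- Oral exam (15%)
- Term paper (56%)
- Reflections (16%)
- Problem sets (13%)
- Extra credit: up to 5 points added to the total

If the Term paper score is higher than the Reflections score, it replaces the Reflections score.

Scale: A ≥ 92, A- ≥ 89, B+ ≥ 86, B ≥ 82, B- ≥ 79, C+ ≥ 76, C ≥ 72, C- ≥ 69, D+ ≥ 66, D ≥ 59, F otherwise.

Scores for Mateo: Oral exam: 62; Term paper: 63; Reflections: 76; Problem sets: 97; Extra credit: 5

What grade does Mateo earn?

C

Term paper (63) ≤ Reflections (76), so Reflections stays at 76.
Weighted total:
  Oral exam 62 × 0.15 = 9.3
  Term paper 63 × 0.56 = 35.28
  Reflections 76 × 0.16 = 12.16
  Problem sets 97 × 0.13 = 12.61
Sum = 69.35
Extra credit: 69.35 + 5 = 74.35
74.35 is ≥ 72 and < 76 → C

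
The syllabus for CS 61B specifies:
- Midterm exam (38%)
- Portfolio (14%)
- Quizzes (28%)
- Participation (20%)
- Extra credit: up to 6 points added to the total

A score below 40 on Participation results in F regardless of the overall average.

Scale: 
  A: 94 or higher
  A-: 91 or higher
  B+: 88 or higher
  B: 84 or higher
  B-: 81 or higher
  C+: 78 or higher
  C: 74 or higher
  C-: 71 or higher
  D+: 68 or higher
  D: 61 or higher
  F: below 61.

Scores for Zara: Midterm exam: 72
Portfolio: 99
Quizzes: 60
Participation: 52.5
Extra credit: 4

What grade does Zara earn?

Participation score 52.5 ≥ 40: minimum met.
Weighted total:
  Midterm exam 72 × 0.38 = 27.36
  Portfolio 99 × 0.14 = 13.86
  Quizzes 60 × 0.28 = 16.8
  Participation 52.5 × 0.2 = 10.5
Sum = 68.52
Extra credit: 68.52 + 4 = 72.52
72.52 is ≥ 71 and < 74 → C-

C-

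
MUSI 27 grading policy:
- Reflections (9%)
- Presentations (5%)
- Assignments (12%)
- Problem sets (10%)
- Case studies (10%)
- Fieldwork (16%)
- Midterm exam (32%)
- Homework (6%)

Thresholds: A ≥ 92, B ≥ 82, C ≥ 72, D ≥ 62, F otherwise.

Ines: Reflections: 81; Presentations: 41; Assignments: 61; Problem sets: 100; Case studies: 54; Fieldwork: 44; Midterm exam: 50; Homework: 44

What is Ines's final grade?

F

Weighted total:
  Reflections 81 × 0.09 = 7.29
  Presentations 41 × 0.05 = 2.05
  Assignments 61 × 0.12 = 7.32
  Problem sets 100 × 0.1 = 10
  Case studies 54 × 0.1 = 5.4
  Fieldwork 44 × 0.16 = 7.04
  Midterm exam 50 × 0.32 = 16
  Homework 44 × 0.06 = 2.64
Sum = 57.74
57.74 < 62 → F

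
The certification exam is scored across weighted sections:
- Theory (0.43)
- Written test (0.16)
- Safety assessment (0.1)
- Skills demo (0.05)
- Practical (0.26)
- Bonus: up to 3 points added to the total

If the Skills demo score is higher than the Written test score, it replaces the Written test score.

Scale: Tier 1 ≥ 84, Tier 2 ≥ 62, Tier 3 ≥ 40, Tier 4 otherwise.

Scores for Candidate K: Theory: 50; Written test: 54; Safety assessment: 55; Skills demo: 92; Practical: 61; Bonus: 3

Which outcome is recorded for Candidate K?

Skills demo (92) > Written test (54), so Written test counts as 92.
Weighted total:
  Theory 50 × 0.43 = 21.5
  Written test 92 × 0.16 = 14.72
  Safety assessment 55 × 0.1 = 5.5
  Skills demo 92 × 0.05 = 4.6
  Practical 61 × 0.26 = 15.86
Sum = 62.18
Bonus: 62.18 + 3 = 65.18
65.18 is ≥ 62 and < 84 → Tier 2

Tier 2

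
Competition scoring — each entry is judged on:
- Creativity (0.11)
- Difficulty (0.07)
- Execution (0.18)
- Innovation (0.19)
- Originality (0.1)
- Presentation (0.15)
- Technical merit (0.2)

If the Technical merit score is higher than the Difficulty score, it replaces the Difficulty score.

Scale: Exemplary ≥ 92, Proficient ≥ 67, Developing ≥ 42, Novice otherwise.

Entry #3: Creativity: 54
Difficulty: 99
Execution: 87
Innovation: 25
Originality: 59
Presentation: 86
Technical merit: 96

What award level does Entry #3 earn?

Proficient

Technical merit (96) ≤ Difficulty (99), so Difficulty stays at 99.
Weighted total:
  Creativity 54 × 0.11 = 5.94
  Difficulty 99 × 0.07 = 6.93
  Execution 87 × 0.18 = 15.66
  Innovation 25 × 0.19 = 4.75
  Originality 59 × 0.1 = 5.9
  Presentation 86 × 0.15 = 12.9
  Technical merit 96 × 0.2 = 19.2
Sum = 71.28
71.28 is ≥ 67 and < 92 → Proficient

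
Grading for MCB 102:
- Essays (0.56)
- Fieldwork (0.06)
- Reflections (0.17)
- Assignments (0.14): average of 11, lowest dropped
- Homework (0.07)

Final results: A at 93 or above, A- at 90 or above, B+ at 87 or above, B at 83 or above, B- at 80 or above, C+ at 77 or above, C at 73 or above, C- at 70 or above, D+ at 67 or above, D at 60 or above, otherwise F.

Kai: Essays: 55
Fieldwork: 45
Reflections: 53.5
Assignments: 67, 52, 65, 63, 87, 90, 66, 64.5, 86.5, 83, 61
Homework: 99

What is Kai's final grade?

F

Assignments: drop 52 → average of remaining 10 = 733/10 = 73.3
Weighted total:
  Essays 55 × 0.56 = 30.8
  Fieldwork 45 × 0.06 = 2.7
  Reflections 53.5 × 0.17 = 9.095
  Assignments 73.3 × 0.14 = 10.262
  Homework 99 × 0.07 = 6.93
Sum = 59.787
59.787 < 60 → F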